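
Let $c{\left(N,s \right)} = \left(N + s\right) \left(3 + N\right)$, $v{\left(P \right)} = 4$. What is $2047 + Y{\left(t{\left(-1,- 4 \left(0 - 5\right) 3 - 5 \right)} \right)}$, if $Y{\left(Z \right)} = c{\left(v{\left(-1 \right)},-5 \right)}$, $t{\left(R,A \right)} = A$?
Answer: $2040$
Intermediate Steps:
$c{\left(N,s \right)} = \left(3 + N\right) \left(N + s\right)$
$Y{\left(Z \right)} = -7$ ($Y{\left(Z \right)} = 4^{2} + 3 \cdot 4 + 3 \left(-5\right) + 4 \left(-5\right) = 16 + 12 - 15 - 20 = -7$)
$2047 + Y{\left(t{\left(-1,- 4 \left(0 - 5\right) 3 - 5 \right)} \right)} = 2047 - 7 = 2040$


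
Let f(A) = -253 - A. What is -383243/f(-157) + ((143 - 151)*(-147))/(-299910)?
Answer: 19156382539/4798560 ≈ 3992.1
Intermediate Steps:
-383243/f(-157) + ((143 - 151)*(-147))/(-299910) = -383243/(-253 - 1*(-157)) + ((143 - 151)*(-147))/(-299910) = -383243/(-253 + 157) - 8*(-147)*(-1/299910) = -383243/(-96) + 1176*(-1/299910) = -383243*(-1/96) - 196/49985 = 383243/96 - 196/49985 = 19156382539/4798560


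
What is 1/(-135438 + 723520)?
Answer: 1/588082 ≈ 1.7004e-6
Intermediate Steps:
1/(-135438 + 723520) = 1/588082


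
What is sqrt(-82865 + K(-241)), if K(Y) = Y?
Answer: 27*I*sqrt(114) ≈ 288.28*I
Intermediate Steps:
sqrt(-82865 + K(-241)) = sqrt(-82865 - 241) = sqrt(-83106) = 27*I*sqrt(114)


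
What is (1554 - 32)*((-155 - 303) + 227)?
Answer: -351582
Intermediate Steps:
(1554 - 32)*((-155 - 303) + 227) = 1522*(-458 + 227) = 1522*(-231) = -351582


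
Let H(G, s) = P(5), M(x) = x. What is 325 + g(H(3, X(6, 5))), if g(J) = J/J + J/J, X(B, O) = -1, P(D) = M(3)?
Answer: 327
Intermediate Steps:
P(D) = 3
H(G, s) = 3
g(J) = 2 (g(J) = 1 + 1 = 2)
325 + g(H(3, X(6, 5))) = 325 + 2 = 327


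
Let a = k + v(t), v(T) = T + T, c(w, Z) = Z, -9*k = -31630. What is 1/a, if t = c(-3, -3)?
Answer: 9/31576 ≈ 0.00028503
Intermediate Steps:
k = 31630/9 (k = -⅑*(-31630) = 31630/9 ≈ 3514.4)
t = -3
v(T) = 2*T
a = 31576/9 (a = 31630/9 + 2*(-3) = 31630/9 - 6 = 31576/9 ≈ 3508.4)
1/a = 1/(31576/9) = 9/31576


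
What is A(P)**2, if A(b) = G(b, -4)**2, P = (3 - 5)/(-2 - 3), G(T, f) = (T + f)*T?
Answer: 1679616/390625 ≈ 4.2998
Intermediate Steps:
G(T, f) = T*(T + f)
P = 2/5 (P = -2/(-5) = -2*(-1/5) = 2/5 ≈ 0.40000)
A(b) = b**2*(-4 + b)**2 (A(b) = (b*(b - 4))**2 = (b*(-4 + b))**2 = b**2*(-4 + b)**2)
A(P)**2 = ((2/5)**2*(-4 + 2/5)**2)**2 = (4*(-18/5)**2/25)**2 = ((4/25)*(324/25))**2 = (1296/625)**2 = 1679616/390625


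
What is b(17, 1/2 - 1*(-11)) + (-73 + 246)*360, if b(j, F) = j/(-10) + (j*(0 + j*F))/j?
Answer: 312369/5 ≈ 62474.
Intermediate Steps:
b(j, F) = -j/10 + F*j (b(j, F) = j*(-1/10) + (j*(0 + F*j))/j = -j/10 + (j*(F*j))/j = -j/10 + (F*j**2)/j = -j/10 + F*j)
b(17, 1/2 - 1*(-11)) + (-73 + 246)*360 = 17*(-1/10 + (1/2 - 1*(-11))) + (-73 + 246)*360 = 17*(-1/10 + (1/2 + 11)) + 173*360 = 17*(-1/10 + 23/2) + 62280 = 17*(57/5) + 62280 = 969/5 + 62280 = 312369/5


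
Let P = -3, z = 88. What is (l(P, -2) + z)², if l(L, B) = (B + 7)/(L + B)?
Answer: 7569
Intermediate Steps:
l(L, B) = (7 + B)/(B + L)
(l(P, -2) + z)² = ((7 - 2)/(-2 - 3) + 88)² = (5/(-5) + 88)² = (-⅕*5 + 88)² = (-1 + 88)² = 87² = 7569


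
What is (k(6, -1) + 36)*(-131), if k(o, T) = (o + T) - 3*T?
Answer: -5764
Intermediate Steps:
k(o, T) = o - 2*T (k(o, T) = (T + o) - 3*T = o - 2*T)
(k(6, -1) + 36)*(-131) = ((6 - 2*(-1)) + 36)*(-131) = ((6 + 2) + 36)*(-131) = (8 + 36)*(-131) = 44*(-131) = -5764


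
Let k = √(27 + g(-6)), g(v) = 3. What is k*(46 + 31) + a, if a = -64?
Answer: -64 + 77*√30 ≈ 357.75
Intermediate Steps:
k = √30 (k = √(27 + 3) = √30 ≈ 5.4772)
k*(46 + 31) + a = √30*(46 + 31) - 64 = √30*77 - 64 = 77*√30 - 64 = -64 + 77*√30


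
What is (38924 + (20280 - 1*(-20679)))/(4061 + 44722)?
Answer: 79883/48783 ≈ 1.6375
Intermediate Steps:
(38924 + (20280 - 1*(-20679)))/(4061 + 44722) = (38924 + (20280 + 20679))/48783 = (38924 + 40959)*(1/48783) = 79883*(1/48783) = 79883/48783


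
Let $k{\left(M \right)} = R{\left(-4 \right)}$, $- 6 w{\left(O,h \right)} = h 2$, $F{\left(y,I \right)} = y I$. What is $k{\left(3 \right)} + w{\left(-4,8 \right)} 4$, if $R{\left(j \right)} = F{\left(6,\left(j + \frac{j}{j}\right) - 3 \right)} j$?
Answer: $\frac{400}{3} \approx 133.33$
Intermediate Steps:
$F{\left(y,I \right)} = I y$
$w{\left(O,h \right)} = - \frac{h}{3}$ ($w{\left(O,h \right)} = - \frac{h 2}{6} = - \frac{2 h}{6} = - \frac{h}{3}$)
$R{\left(j \right)} = j \left(-12 + 6 j\right)$ ($R{\left(j \right)} = \left(\left(j + \frac{j}{j}\right) - 3\right) 6 j = \left(\left(j + 1\right) - 3\right) 6 j = \left(\left(1 + j\right) - 3\right) 6 j = \left(-2 + j\right) 6 j = \left(-12 + 6 j\right) j = j \left(-12 + 6 j\right)$)
$k{\left(M \right)} = 144$ ($k{\left(M \right)} = 6 \left(-4\right) \left(-2 - 4\right) = 6 \left(-4\right) \left(-6\right) = 144$)
$k{\left(3 \right)} + w{\left(-4,8 \right)} 4 = 144 + \left(- \frac{1}{3}\right) 8 \cdot 4 = 144 - \frac{32}{3} = \frac{400}{3}$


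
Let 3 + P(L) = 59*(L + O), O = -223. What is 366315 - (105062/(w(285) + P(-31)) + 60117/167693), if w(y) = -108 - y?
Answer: 472454642540981/1289726863 ≈ 3.6632e+5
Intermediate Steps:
P(L) = -13160 + 59*L (P(L) = -3 + 59*(L - 223) = -3 + 59*(-223 + L) = -3 + (-13157 + 59*L) = -13160 + 59*L)
366315 - (105062/(w(285) + P(-31)) + 60117/167693) = 366315 - (105062/((-108 - 1*285) + (-13160 + 59*(-31))) + 60117/167693) = 366315 - (105062/((-108 - 285) + (-13160 - 1829)) + 60117*(1/167693)) = 366315 - (105062/(-393 - 14989) + 60117/167693) = 366315 - (105062/(-15382) + 60117/167693) = 366315 - (105062*(-1/15382) + 60117/167693) = 366315 - (-52531/7691 + 60117/167693) = 366315 - 1*(-8346721136/1289726863) = 366315 + 8346721136/1289726863 = 472454642540981/1289726863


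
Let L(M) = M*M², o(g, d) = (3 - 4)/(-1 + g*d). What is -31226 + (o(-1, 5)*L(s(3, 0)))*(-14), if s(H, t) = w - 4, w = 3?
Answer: -93671/3 ≈ -31224.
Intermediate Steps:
s(H, t) = -1 (s(H, t) = 3 - 4 = -1)
o(g, d) = -1/(-1 + d*g)
L(M) = M³
-31226 + (o(-1, 5)*L(s(3, 0)))*(-14) = -31226 + (-1/(-1 + 5*(-1))*(-1)³)*(-14) = -31226 + (-1/(-1 - 5)*(-1))*(-14) = -31226 + (-1/(-6)*(-1))*(-14) = -31226 + (-1*(-⅙)*(-1))*(-14) = -31226 + ((⅙)*(-1))*(-14) = -31226 - ⅙*(-14) = -31226 + 7/3 = -93671/3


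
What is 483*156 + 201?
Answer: 75549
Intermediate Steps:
483*156 + 201 = 75348 + 201 = 75549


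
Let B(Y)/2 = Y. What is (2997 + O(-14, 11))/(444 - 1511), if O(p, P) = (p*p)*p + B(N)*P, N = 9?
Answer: -41/97 ≈ -0.42268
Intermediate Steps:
B(Y) = 2*Y
O(p, P) = p³ + 18*P (O(p, P) = (p*p)*p + (2*9)*P = p²*p + 18*P = p³ + 18*P)
(2997 + O(-14, 11))/(444 - 1511) = (2997 + ((-14)³ + 18*11))/(444 - 1511) = (2997 + (-2744 + 198))/(-1067) = (2997 - 2546)*(-1/1067) = 451*(-1/1067) = -41/97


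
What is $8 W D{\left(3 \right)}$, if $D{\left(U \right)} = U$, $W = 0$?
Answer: $0$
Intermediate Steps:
$8 W D{\left(3 \right)} = 8 \cdot 0 \cdot 3 = 0 \cdot 3 = 0$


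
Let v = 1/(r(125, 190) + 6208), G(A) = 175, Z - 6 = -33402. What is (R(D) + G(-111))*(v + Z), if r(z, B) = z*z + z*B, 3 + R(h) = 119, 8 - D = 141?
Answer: -442986351297/45583 ≈ -9.7182e+6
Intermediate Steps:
D = -133 (D = 8 - 1*141 = 8 - 141 = -133)
Z = -33396 (Z = 6 - 33402 = -33396)
R(h) = 116 (R(h) = -3 + 119 = 116)
r(z, B) = z² + B*z
v = 1/45583 (v = 1/(125*(190 + 125) + 6208) = 1/(125*315 + 6208) = 1/(39375 + 6208) = 1/45583 ≈ 2.1938e-5)
(R(D) + G(-111))*(v + Z) = (116 + 175)*(1/45583 - 33396) = 291*(-1522289867/45583) = -442986351297/45583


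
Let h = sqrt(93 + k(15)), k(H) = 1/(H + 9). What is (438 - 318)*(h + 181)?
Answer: 21720 + 10*sqrt(13398) ≈ 22878.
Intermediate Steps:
k(H) = 1/(9 + H)
h = sqrt(13398)/12 (h = sqrt(93 + 1/(9 + 15)) = sqrt(93 + 1/24) = sqrt(2233/24) = sqrt(13398)/12 ≈ 9.6458)
(438 - 318)*(h + 181) = (438 - 318)*(sqrt(13398)/12 + 181) = 120*(181 + sqrt(13398)/12) = 21720 + 10*sqrt(13398)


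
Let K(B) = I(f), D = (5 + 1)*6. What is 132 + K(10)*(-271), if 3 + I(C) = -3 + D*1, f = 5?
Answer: -7998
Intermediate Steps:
D = 36 (D = 6*6 = 36)
I(C) = 30 (I(C) = -3 + (-3 + 36*1) = -3 + (-3 + 36) = -3 + 33 = 30)
K(B) = 30
132 + K(10)*(-271) = 132 + 30*(-271) = 132 - 8130 = -7998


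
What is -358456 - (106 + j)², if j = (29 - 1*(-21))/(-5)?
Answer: -367672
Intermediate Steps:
j = -10 (j = (29 + 21)*(-⅕) = 50*(-⅕) = -10)
-358456 - (106 + j)² = -358456 - (106 - 10)² = -358456 - 1*96² = -358456 - 1*9216 = -358456 - 9216 = -367672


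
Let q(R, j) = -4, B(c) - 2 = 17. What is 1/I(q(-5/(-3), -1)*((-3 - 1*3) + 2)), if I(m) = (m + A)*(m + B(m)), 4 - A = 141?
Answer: -1/4235 ≈ -0.00023613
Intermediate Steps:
B(c) = 19 (B(c) = 2 + 17 = 19)
A = -137 (A = 4 - 1*141 = 4 - 141 = -137)
I(m) = (-137 + m)*(19 + m) (I(m) = (m - 137)*(m + 19) = (-137 + m)*(19 + m))
1/I(q(-5/(-3), -1)*((-3 - 1*3) + 2)) = 1/(-2603 + (-4*((-3 - 1*3) + 2))² - (-472)*((-3 - 1*3) + 2)) = 1/(-2603 + (-4*((-3 - 3) + 2))² - (-472)*((-3 - 3) + 2)) = 1/(-2603 + (-4*(-6 + 2))² - (-472)*(-6 + 2)) = 1/(-2603 + (-4*(-4))² - (-472)*(-4)) = 1/(-2603 + 16² - 118*16) = 1/(-2603 + 256 - 1888) = 1/(-4235) = -1/4235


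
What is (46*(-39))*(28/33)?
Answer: -16744/11 ≈ -1522.2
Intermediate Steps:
(46*(-39))*(28/33) = -50232/33 = -1794*28/33 = -16744/11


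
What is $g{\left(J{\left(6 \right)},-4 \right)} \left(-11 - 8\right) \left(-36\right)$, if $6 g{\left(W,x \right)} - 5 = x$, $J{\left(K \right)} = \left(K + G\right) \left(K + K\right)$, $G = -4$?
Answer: $114$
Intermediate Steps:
$J{\left(K \right)} = 2 K \left(-4 + K\right)$ ($J{\left(K \right)} = \left(K - 4\right) \left(K + K\right) = \left(-4 + K\right) 2 K = 2 K \left(-4 + K\right)$)
$g{\left(W,x \right)} = \frac{5}{6} + \frac{x}{6}$
$g{\left(J{\left(6 \right)},-4 \right)} \left(-11 - 8\right) \left(-36\right) = \left(\frac{5}{6} + \frac{1}{6} \left(-4\right)\right) \left(-11 - 8\right) \left(-36\right) = \left(\frac{5}{6} - \frac{2}{3}\right) \left(-19\right) \left(-36\right) = \frac{1}{6} \left(-19\right) \left(-36\right) = \left(- \frac{19}{6}\right) \left(-36\right) = 114$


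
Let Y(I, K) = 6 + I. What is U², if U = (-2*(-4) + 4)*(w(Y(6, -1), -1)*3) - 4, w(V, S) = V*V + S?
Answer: 26460736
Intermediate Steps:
w(V, S) = S + V² (w(V, S) = V² + S = S + V²)
U = 5144 (U = (-2*(-4) + 4)*((-1 + (6 + 6)²)*3) - 4 = (8 + 4)*((-1 + 12²)*3) - 4 = 12*((-1 + 144)*3) - 4 = 12*(143*3) - 4 = 12*429 - 4 = 5148 - 4 = 5144)
U² = 5144² = 26460736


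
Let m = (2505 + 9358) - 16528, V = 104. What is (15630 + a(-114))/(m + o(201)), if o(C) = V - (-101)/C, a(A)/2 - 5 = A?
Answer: -774453/229165 ≈ -3.3795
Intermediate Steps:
m = -4665 (m = 11863 - 16528 = -4665)
a(A) = 10 + 2*A
o(C) = 104 + 101/C (o(C) = 104 - (-101)/C = 104 + 101/C)
(15630 + a(-114))/(m + o(201)) = (15630 + (10 + 2*(-114)))/(-4665 + (104 + 101/201)) = (15630 + (10 - 228))/(-4665 + (104 + 101*(1/201))) = (15630 - 218)/(-4665 + (104 + 101/201)) = 15412/(-4665 + 21005/201) = 15412/(-916660/201) = 15412*(-201/916660) = -774453/229165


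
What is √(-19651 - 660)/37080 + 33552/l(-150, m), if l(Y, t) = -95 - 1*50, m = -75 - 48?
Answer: -33552/145 + I*√20311/37080 ≈ -231.39 + 0.0038435*I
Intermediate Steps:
m = -123
l(Y, t) = -145 (l(Y, t) = -95 - 50 = -145)
√(-19651 - 660)/37080 + 33552/l(-150, m) = √(-19651 - 660)/37080 + 33552/(-145) = √(-20311)*(1/37080) + 33552*(-1/145) = (I*√20311)*(1/37080) - 33552/145 = I*√20311/37080 - 33552/145 = -33552/145 + I*√20311/37080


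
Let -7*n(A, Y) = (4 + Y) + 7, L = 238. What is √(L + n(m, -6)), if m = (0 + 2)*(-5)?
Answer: √11627/7 ≈ 15.404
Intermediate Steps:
m = -10 (m = 2*(-5) = -10)
n(A, Y) = -11/7 - Y/7 (n(A, Y) = -((4 + Y) + 7)/7 = -(11 + Y)/7 = -11/7 - Y/7)
√(L + n(m, -6)) = √(238 + (-11/7 - ⅐*(-6))) = √(238 + (-11/7 + 6/7)) = √(238 - 5/7) = √(1661/7) = √11627/7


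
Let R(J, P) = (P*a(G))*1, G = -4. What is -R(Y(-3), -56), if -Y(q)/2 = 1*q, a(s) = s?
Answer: -224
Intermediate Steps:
Y(q) = -2*q
R(J, P) = -4*P (R(J, P) = (P*(-4))*1 = -4*P*1 = -4*P)
-R(Y(-3), -56) = -(-4)*(-56) = -1*224 = -224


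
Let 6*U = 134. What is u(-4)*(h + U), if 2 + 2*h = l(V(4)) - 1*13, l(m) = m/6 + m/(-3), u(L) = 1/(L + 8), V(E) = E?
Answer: 29/8 ≈ 3.6250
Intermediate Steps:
u(L) = 1/(8 + L)
U = 67/3 (U = (⅙)*134 = 67/3 ≈ 22.333)
l(m) = -m/6 (l(m) = m*(⅙) + m*(-⅓) = m/6 - m/3 = -m/6)
h = -47/6 (h = -1 + (-⅙*4 - 1*13)/2 = -1 + (-⅔ - 13)/2 = -1 + (½)*(-41/3) = -1 - 41/6 = -47/6 ≈ -7.8333)
u(-4)*(h + U) = (-47/6 + 67/3)/(8 - 4) = (29/2)/4 = (¼)*(29/2) = 29/8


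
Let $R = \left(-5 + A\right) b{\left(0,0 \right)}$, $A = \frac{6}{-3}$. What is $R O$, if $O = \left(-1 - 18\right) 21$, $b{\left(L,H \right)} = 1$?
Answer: $2793$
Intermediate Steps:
$A = -2$ ($A = 6 \left(- \frac{1}{3}\right) = -2$)
$O = -399$ ($O = \left(-19\right) 21 = -399$)
$R = -7$ ($R = \left(-5 - 2\right) 1 = \left(-7\right) 1 = -7$)
$R O = \left(-7\right) \left(-399\right) = 2793$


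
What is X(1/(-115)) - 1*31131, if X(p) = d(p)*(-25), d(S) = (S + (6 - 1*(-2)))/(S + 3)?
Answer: -10732039/344 ≈ -31198.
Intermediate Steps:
d(S) = (8 + S)/(3 + S) (d(S) = (S + (6 + 2))/(3 + S) = (S + 8)/(3 + S) = (8 + S)/(3 + S))
X(p) = -25*(8 + p)/(3 + p) (X(p) = ((8 + p)/(3 + p))*(-25) = -25*(8 + p)/(3 + p))
X(1/(-115)) - 1*31131 = 25*(-8 - 1/(-115))/(3 + 1/(-115)) - 1*31131 = 25*(-8 - 1*(-1/115))/(3 - 1/115) - 31131 = 25*(-8 + 1/115)/(344/115) - 31131 = 25*(115/344)*(-919/115) - 31131 = -22975/344 - 31131 = -10732039/344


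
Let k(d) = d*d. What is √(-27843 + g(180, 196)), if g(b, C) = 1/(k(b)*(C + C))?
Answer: I*√707256748798/5040 ≈ 166.86*I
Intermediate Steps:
k(d) = d²
g(b, C) = 1/(2*C*b²) (g(b, C) = 1/(b²*(C + C)) = 1/(b²*(2*C)) = 1/(2*C*b²))
√(-27843 + g(180, 196)) = √(-27843 + (½)/(196*180²)) = √(-27843 + (½)*(1/196)*(1/32400)) = √(-27843 + 1/12700800) = √(-353628374399/12700800) = I*√707256748798/5040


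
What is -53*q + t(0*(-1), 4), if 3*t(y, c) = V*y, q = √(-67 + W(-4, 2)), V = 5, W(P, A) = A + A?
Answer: -159*I*√7 ≈ -420.67*I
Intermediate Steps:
W(P, A) = 2*A
q = 3*I*√7 (q = √(-67 + 2*2) = √(-67 + 4) = √(-63) = 3*I*√7 ≈ 7.9373*I)
t(y, c) = 5*y/3 (t(y, c) = (5*y)/3 = 5*y/3)
-53*q + t(0*(-1), 4) = -159*I*√7 + 5*(0*(-1))/3 = -159*I*√7 + (5/3)*0 = -159*I*√7 + 0 = -159*I*√7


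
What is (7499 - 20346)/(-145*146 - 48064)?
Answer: 12847/69234 ≈ 0.18556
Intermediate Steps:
(7499 - 20346)/(-145*146 - 48064) = -12847/(-21170 - 48064) = -12847/(-69234) = -12847*(-1/69234) = 12847/69234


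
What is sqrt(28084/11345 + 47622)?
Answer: sqrt(6129699801530)/11345 ≈ 218.23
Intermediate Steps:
sqrt(28084/11345 + 47622) = sqrt(540299674/11345) = sqrt(6129699801530)/11345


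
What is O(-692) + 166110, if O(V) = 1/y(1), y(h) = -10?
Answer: 1661099/10 ≈ 1.6611e+5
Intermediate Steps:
O(V) = -⅒ (O(V) = 1/(-10) = -⅒)
O(-692) + 166110 = -⅒ + 166110 = 1661099/10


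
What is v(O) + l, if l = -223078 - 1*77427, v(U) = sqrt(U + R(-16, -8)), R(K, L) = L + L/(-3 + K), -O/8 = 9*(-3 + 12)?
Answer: -300505 + 6*I*sqrt(6574)/19 ≈ -3.0051e+5 + 25.604*I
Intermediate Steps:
O = -648 (O = -72*(-3 + 12) = -72*9 = -8*81 = -648)
R(K, L) = L + L/(-3 + K)
v(U) = sqrt(-144/19 + U) (v(U) = sqrt(U - 8*(-2 - 16)/(-3 - 16)) = sqrt(U - 8*(-18)/(-19)) = sqrt(U - 8*(-1/19)*(-18)) = sqrt(U - 144/19) = sqrt(-144/19 + U))
l = -300505 (l = -223078 - 77427 = -300505)
v(O) + l = sqrt(-2736 + 361*(-648))/19 - 300505 = sqrt(-2736 - 233928)/19 - 300505 = sqrt(-236664)/19 - 300505 = (6*I*sqrt(6574))/19 - 300505 = 6*I*sqrt(6574)/19 - 300505 = -300505 + 6*I*sqrt(6574)/19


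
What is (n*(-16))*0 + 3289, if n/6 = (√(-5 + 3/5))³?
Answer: 3289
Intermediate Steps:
n = -132*I*√110/25 (n = 6*(√(-5 + 3/5))³ = 6*(√(-5 + 3*(⅕)))³ = 6*(√(-5 + ⅗))³ = 6*(√(-22/5))³ = 6*(I*√110/5)³ = 6*(-22*I*√110/25) = -132*I*√110/25 ≈ -55.377*I)
(n*(-16))*0 + 3289 = (-132*I*√110/25*(-16))*0 + 3289 = (2112*I*√110/25)*0 + 3289 = 0 + 3289 = 3289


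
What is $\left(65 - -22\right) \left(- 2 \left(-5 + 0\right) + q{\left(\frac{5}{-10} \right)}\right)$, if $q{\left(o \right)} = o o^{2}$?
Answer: $\frac{6873}{8} \approx 859.13$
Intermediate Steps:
$q{\left(o \right)} = o^{3}$
$\left(65 - -22\right) \left(- 2 \left(-5 + 0\right) + q{\left(\frac{5}{-10} \right)}\right) = \left(65 - -22\right) \left(- 2 \left(-5 + 0\right) + \left(\frac{5}{-10}\right)^{3}\right) = \left(65 + 22\right) \left(\left(-2\right) \left(-5\right) + \left(5 \left(- \frac{1}{10}\right)\right)^{3}\right) = 87 \left(10 + \left(- \frac{1}{2}\right)^{3}\right) = 87 \left(10 - \frac{1}{8}\right) = 87 \cdot \frac{79}{8} = \frac{6873}{8}$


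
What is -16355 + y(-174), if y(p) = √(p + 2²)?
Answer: -16355 + I*√170 ≈ -16355.0 + 13.038*I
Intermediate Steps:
y(p) = √(4 + p) (y(p) = √(p + 4) = √(4 + p))
-16355 + y(-174) = -16355 + √(4 - 174) = -16355 + √(-170) = -16355 + I*√170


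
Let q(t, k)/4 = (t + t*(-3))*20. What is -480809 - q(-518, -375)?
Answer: -563689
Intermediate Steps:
q(t, k) = -160*t (q(t, k) = 4*((t + t*(-3))*20) = 4*((t - 3*t)*20) = 4*(-2*t*20) = 4*(-40*t) = -160*t)
-480809 - q(-518, -375) = -480809 - (-160)*(-518) = -480809 - 1*82880 = -480809 - 82880 = -563689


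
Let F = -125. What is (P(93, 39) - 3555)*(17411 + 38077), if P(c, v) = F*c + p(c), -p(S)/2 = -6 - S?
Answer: -831321216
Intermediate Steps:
p(S) = 12 + 2*S (p(S) = -2*(-6 - S) = 12 + 2*S)
P(c, v) = 12 - 123*c (P(c, v) = -125*c + (12 + 2*c) = 12 - 123*c)
(P(93, 39) - 3555)*(17411 + 38077) = ((12 - 123*93) - 3555)*(17411 + 38077) = ((12 - 11439) - 3555)*55488 = (-11427 - 3555)*55488 = -14982*55488 = -831321216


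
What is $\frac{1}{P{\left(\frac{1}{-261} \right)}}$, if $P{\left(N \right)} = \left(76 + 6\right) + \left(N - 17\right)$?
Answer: $\frac{261}{16964} \approx 0.015386$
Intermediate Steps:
$P{\left(N \right)} = 65 + N$ ($P{\left(N \right)} = 82 + \left(N - 17\right) = 82 + \left(-17 + N\right) = 65 + N$)
$\frac{1}{P{\left(\frac{1}{-261} \right)}} = \frac{1}{65 + \frac{1}{-261}} = \frac{1}{65 - \frac{1}{261}} = \frac{1}{\frac{16964}{261}} = \frac{261}{16964}$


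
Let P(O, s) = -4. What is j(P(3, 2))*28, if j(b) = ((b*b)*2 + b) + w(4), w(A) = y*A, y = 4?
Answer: 1232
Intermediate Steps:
w(A) = 4*A
j(b) = 16 + b + 2*b² (j(b) = ((b*b)*2 + b) + 4*4 = (b²*2 + b) + 16 = (2*b² + b) + 16 = (b + 2*b²) + 16 = 16 + b + 2*b²)
j(P(3, 2))*28 = (16 - 4 + 2*(-4)²)*28 = (16 - 4 + 2*16)*28 = (16 - 4 + 32)*28 = 44*28 = 1232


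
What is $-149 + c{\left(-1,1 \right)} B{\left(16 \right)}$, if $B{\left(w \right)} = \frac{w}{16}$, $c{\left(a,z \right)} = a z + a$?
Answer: $-151$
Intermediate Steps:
$c{\left(a,z \right)} = a + a z$
$B{\left(w \right)} = \frac{w}{16}$ ($B{\left(w \right)} = w \frac{1}{16} = \frac{w}{16}$)
$-149 + c{\left(-1,1 \right)} B{\left(16 \right)} = -149 + - (1 + 1) \frac{1}{16} \cdot 16 = -149 + \left(-1\right) 2 \cdot 1 = -149 - 2 = -151$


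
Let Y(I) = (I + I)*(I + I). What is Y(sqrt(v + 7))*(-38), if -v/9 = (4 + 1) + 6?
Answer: 13984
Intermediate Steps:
v = -99 (v = -9*((4 + 1) + 6) = -9*(5 + 6) = -9*11 = -99)
Y(I) = 4*I**2 (Y(I) = (2*I)*(2*I) = 4*I**2)
Y(sqrt(v + 7))*(-38) = (4*(sqrt(-99 + 7))**2)*(-38) = (4*(sqrt(-92))**2)*(-38) = (4*(2*I*sqrt(23))**2)*(-38) = (4*(-92))*(-38) = -368*(-38) = 13984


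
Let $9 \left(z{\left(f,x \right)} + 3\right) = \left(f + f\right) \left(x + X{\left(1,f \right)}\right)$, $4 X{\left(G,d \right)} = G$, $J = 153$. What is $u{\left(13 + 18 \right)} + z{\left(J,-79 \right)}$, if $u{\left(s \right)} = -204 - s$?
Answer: $- \frac{5831}{2} \approx -2915.5$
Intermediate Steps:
$X{\left(G,d \right)} = \frac{G}{4}$
$z{\left(f,x \right)} = -3 + \frac{2 f \left(\frac{1}{4} + x\right)}{9}$ ($z{\left(f,x \right)} = -3 + \frac{\left(f + f\right) \left(x + \frac{1}{4} \cdot 1\right)}{9} = -3 + \frac{2 f \left(x + \frac{1}{4}\right)}{9} = -3 + \frac{2 f \left(\frac{1}{4} + x\right)}{9}$)
$u{\left(13 + 18 \right)} + z{\left(J,-79 \right)} = \left(-204 - \left(13 + 18\right)\right) + \left(-3 + \frac{1}{18} \cdot 153 + \frac{2}{9} \cdot 153 \left(-79\right)\right) = \left(-204 - 31\right) - \frac{5361}{2} = -235 - \frac{5361}{2} = - \frac{5831}{2}$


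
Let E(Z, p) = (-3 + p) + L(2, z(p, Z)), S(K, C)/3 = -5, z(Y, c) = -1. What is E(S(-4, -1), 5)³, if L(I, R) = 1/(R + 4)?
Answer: 343/27 ≈ 12.704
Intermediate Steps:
L(I, R) = 1/(4 + R)
S(K, C) = -15 (S(K, C) = 3*(-5) = -15)
E(Z, p) = -8/3 + p (E(Z, p) = (-3 + p) + 1/(4 - 1) = (-3 + p) + 1/3 = (-3 + p) + ⅓ = -8/3 + p)
E(S(-4, -1), 5)³ = (-8/3 + 5)³ = (7/3)³ = 343/27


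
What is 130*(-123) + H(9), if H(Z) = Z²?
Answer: -15909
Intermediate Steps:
130*(-123) + H(9) = 130*(-123) + 9² = -15990 + 81 = -15909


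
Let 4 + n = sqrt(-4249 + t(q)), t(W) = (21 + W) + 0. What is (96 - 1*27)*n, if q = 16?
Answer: -276 + 1242*I*sqrt(13) ≈ -276.0 + 4478.1*I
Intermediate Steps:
t(W) = 21 + W
n = -4 + 18*I*sqrt(13) (n = -4 + sqrt(-4249 + (21 + 16)) = -4 + sqrt(-4249 + 37) = -4 + sqrt(-4212) = -4 + 18*I*sqrt(13) ≈ -4.0 + 64.9*I)
(96 - 1*27)*n = (96 - 1*27)*(-4 + 18*I*sqrt(13)) = (96 - 27)*(-4 + 18*I*sqrt(13)) = 69*(-4 + 18*I*sqrt(13)) = -276 + 1242*I*sqrt(13)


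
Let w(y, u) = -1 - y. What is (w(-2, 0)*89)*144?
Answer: 12816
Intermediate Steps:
(w(-2, 0)*89)*144 = ((-1 - 1*(-2))*89)*144 = ((-1 + 2)*89)*144 = (1*89)*144 = 89*144 = 12816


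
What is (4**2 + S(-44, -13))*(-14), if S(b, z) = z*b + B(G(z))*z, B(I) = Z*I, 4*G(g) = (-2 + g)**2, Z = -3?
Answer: -77889/2 ≈ -38945.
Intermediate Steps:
G(g) = (-2 + g)**2/4
B(I) = -3*I
S(b, z) = b*z - 3*z*(-2 + z)**2/4 (S(b, z) = z*b + (-3*(-2 + z)**2/4)*z = b*z + (-3*(-2 + z)**2/4)*z = b*z - 3*z*(-2 + z)**2/4)
(4**2 + S(-44, -13))*(-14) = (4**2 + (1/4)*(-13)*(-3*(-2 - 13)**2 + 4*(-44)))*(-14) = (16 + (1/4)*(-13)*(-3*(-15)**2 - 176))*(-14) = (16 + (1/4)*(-13)*(-3*225 - 176))*(-14) = (16 + (1/4)*(-13)*(-675 - 176))*(-14) = (16 + (1/4)*(-13)*(-851))*(-14) = (16 + 11063/4)*(-14) = (11127/4)*(-14) = -77889/2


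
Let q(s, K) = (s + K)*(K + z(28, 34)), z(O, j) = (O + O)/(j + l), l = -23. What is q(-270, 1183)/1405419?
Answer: 1084727/1405419 ≈ 0.77182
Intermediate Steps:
z(O, j) = 2*O/(-23 + j) (z(O, j) = (O + O)/(j - 23) = (2*O)/(-23 + j) = 2*O/(-23 + j))
q(s, K) = (56/11 + K)*(K + s) (q(s, K) = (s + K)*(K + 2*28/(-23 + 34)) = (K + s)*(K + 2*28/11) = (K + s)*(K + 2*28*(1/11)) = (K + s)*(K + 56/11) = (K + s)*(56/11 + K) = (56/11 + K)*(K + s))
q(-270, 1183)/1405419 = (1183² + (56/11)*1183 + (56/11)*(-270) + 1183*(-270))/1405419 = (1399489 + 66248/11 - 15120/11 - 319410)*(1/1405419) = 1084727*(1/1405419) = 1084727/1405419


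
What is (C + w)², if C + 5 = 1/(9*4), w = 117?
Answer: 16265089/1296 ≈ 12550.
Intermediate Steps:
C = -179/36 (C = -5 + 1/(9*4) = -5 + 1/36 = -179/36 ≈ -4.9722)
(C + w)² = (-179/36 + 117)² = (4033/36)² = 16265089/1296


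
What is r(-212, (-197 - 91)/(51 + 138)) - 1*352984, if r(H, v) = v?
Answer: -7412696/21 ≈ -3.5299e+5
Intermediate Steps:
r(-212, (-197 - 91)/(51 + 138)) - 1*352984 = (-197 - 91)/(51 + 138) - 1*352984 = -288/189 - 352984 = -288*1/189 - 352984 = -32/21 - 352984 = -7412696/21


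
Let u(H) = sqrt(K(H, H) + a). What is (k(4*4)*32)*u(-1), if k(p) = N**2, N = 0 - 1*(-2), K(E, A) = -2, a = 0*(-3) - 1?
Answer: 128*I*sqrt(3) ≈ 221.7*I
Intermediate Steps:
a = -1 (a = 0 - 1 = -1)
N = 2 (N = 0 + 2 = 2)
u(H) = I*sqrt(3) (u(H) = sqrt(-2 - 1) = sqrt(-3) = I*sqrt(3))
k(p) = 4 (k(p) = 2**2 = 4)
(k(4*4)*32)*u(-1) = (4*32)*(I*sqrt(3)) = 128*(I*sqrt(3)) = 128*I*sqrt(3)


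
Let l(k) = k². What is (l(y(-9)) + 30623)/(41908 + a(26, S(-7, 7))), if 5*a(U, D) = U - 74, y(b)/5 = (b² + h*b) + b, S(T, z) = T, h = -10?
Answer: 3433615/209492 ≈ 16.390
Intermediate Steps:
y(b) = -45*b + 5*b² (y(b) = 5*((b² - 10*b) + b) = 5*(b² - 9*b) = -45*b + 5*b²)
a(U, D) = -74/5 + U/5 (a(U, D) = (U - 74)/5 = (-74 + U)/5 = -74/5 + U/5)
(l(y(-9)) + 30623)/(41908 + a(26, S(-7, 7))) = ((5*(-9)*(-9 - 9))² + 30623)/(41908 + (-74/5 + (⅕)*26)) = ((5*(-9)*(-18))² + 30623)/(41908 + (-74/5 + 26/5)) = (810² + 30623)/(41908 - 48/5) = (656100 + 30623)/(209492/5) = 686723*(5/209492) = 3433615/209492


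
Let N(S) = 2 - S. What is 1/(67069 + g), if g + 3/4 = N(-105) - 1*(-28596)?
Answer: 4/383085 ≈ 1.0442e-5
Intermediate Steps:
g = 114809/4 (g = -¾ + ((2 - 1*(-105)) - 1*(-28596)) = -¾ + ((2 + 105) + 28596) = -¾ + (107 + 28596) = -¾ + 28703 = 114809/4 ≈ 28702.)
1/(67069 + g) = 1/(67069 + 114809/4) = 1/(383085/4) = 4/383085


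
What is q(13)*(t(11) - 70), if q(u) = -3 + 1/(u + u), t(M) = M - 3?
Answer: 2387/13 ≈ 183.62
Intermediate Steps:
t(M) = -3 + M
q(u) = -3 + 1/(2*u)
q(13)*(t(11) - 70) = (-3 + (½)/13)*((-3 + 11) - 70) = (-3 + (½)*(1/13))*(8 - 70) = (-3 + 1/26)*(-62) = -77/26*(-62) = 2387/13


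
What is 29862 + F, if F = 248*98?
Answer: 54166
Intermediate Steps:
F = 24304
29862 + F = 29862 + 24304 = 54166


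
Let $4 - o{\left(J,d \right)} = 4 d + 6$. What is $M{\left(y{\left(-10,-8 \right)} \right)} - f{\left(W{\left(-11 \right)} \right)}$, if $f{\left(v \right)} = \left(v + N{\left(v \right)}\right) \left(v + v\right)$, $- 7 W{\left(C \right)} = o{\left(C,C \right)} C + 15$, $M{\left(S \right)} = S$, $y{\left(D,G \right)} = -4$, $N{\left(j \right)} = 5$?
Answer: $- \frac{431104}{49} \approx -8798.0$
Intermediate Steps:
$o{\left(J,d \right)} = -2 - 4 d$ ($o{\left(J,d \right)} = 4 - \left(4 d + 6\right) = 4 - \left(6 + 4 d\right) = -2 - 4 d$)
$W{\left(C \right)} = - \frac{15}{7} - \frac{C \left(-2 - 4 C\right)}{7}$ ($W{\left(C \right)} = - \frac{\left(-2 - 4 C\right) C + 15}{7} = - \frac{C \left(-2 - 4 C\right) + 15}{7} = - \frac{15 + C \left(-2 - 4 C\right)}{7} = - \frac{15}{7} - \frac{C \left(-2 - 4 C\right)}{7}$)
$f{\left(v \right)} = 2 v \left(5 + v\right)$ ($f{\left(v \right)} = \left(v + 5\right) \left(v + v\right) = \left(5 + v\right) 2 v = 2 v \left(5 + v\right)$)
$M{\left(y{\left(-10,-8 \right)} \right)} - f{\left(W{\left(-11 \right)} \right)} = -4 - 2 \left(- \frac{15}{7} + \frac{2}{7} \left(-11\right) \left(1 + 2 \left(-11\right)\right)\right) \left(5 - \left(\frac{15}{7} + \frac{22 \left(1 + 2 \left(-11\right)\right)}{7}\right)\right) = -4 - 2 \left(- \frac{15}{7} + \frac{2}{7} \left(-11\right) \left(1 - 22\right)\right) \left(5 - \left(\frac{15}{7} + \frac{22 \left(1 - 22\right)}{7}\right)\right) = -4 - 2 \left(- \frac{15}{7} + \frac{2}{7} \left(-11\right) \left(-21\right)\right) \left(5 - \left(\frac{15}{7} + \frac{22}{7} \left(-21\right)\right)\right) = -4 - 2 \left(- \frac{15}{7} + 66\right) \left(5 + \left(- \frac{15}{7} + 66\right)\right) = -4 - 2 \cdot \frac{447}{7} \left(5 + \frac{447}{7}\right) = -4 - 2 \cdot \frac{447}{7} \cdot \frac{482}{7} = -4 - \frac{430908}{49} = - \frac{431104}{49}$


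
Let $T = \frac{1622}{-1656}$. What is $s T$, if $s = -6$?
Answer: $\frac{811}{138} \approx 5.8768$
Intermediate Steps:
$T = - \frac{811}{828}$ ($T = 1622 \left(- \frac{1}{1656}\right) = - \frac{811}{828} \approx -0.97947$)
$s T = \left(-6\right) \left(- \frac{811}{828}\right) = \frac{811}{138}$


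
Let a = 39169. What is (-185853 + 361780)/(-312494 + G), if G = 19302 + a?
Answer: -175927/254023 ≈ -0.69256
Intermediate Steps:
G = 58471 (G = 19302 + 39169 = 58471)
(-185853 + 361780)/(-312494 + G) = (-185853 + 361780)/(-312494 + 58471) = 175927/(-254023) = 175927*(-1/254023) = -175927/254023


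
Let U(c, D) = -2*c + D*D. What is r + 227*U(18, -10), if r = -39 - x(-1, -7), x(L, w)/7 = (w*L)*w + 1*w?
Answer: 14881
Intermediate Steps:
x(L, w) = 7*w + 7*L*w² (x(L, w) = 7*((w*L)*w + 1*w) = 7*((L*w)*w + w) = 7*(L*w² + w) = 7*(w + L*w²) = 7*w + 7*L*w²)
r = 353 (r = -39 - 7*(-7)*(1 - 1*(-7)) = -39 - 7*(-7)*(1 + 7) = -39 - 7*(-7)*8 = -39 - 1*(-392) = -39 + 392 = 353)
U(c, D) = D² - 2*c (U(c, D) = -2*c + D² = D² - 2*c)
r + 227*U(18, -10) = 353 + 227*((-10)² - 2*18) = 353 + 227*(100 - 36) = 353 + 227*64 = 353 + 14528 = 14881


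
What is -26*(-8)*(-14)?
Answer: -2912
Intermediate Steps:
-26*(-8)*(-14) = 208*(-14) = -2912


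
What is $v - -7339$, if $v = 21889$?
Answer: $29228$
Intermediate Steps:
$v - -7339 = 21889 - -7339 = 21889 + 7339 = 29228$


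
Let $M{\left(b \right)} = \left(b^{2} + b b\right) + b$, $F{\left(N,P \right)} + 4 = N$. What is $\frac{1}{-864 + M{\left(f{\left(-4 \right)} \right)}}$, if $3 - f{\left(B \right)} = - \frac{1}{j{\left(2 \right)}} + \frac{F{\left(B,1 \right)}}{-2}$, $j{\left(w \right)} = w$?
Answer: $- \frac{1}{864} \approx -0.0011574$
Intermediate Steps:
$F{\left(N,P \right)} = -4 + N$
$f{\left(B \right)} = \frac{3}{2} + \frac{B}{2}$ ($f{\left(B \right)} = 3 - \left(- \frac{1}{2} + \frac{-4 + B}{-2}\right) = 3 - \left(\left(-1\right) \frac{1}{2} + \left(-4 + B\right) \left(- \frac{1}{2}\right)\right) = 3 - \left(- \frac{1}{2} - \left(-2 + \frac{B}{2}\right)\right) = 3 - \left(\frac{3}{2} - \frac{B}{2}\right) = 3 + \left(- \frac{3}{2} + \frac{B}{2}\right) = \frac{3}{2} + \frac{B}{2}$)
$M{\left(b \right)} = b + 2 b^{2}$ ($M{\left(b \right)} = \left(b^{2} + b^{2}\right) + b = 2 b^{2} + b = b + 2 b^{2}$)
$\frac{1}{-864 + M{\left(f{\left(-4 \right)} \right)}} = \frac{1}{-864 + \left(\frac{3}{2} + \frac{1}{2} \left(-4\right)\right) \left(1 + 2 \left(\frac{3}{2} + \frac{1}{2} \left(-4\right)\right)\right)} = \frac{1}{-864 + \left(\frac{3}{2} - 2\right) \left(1 + 2 \left(\frac{3}{2} - 2\right)\right)} = \frac{1}{-864 - \frac{1 + 2 \left(- \frac{1}{2}\right)}{2}} = \frac{1}{-864 - \frac{1 - 1}{2}} = \frac{1}{-864 - 0} = \frac{1}{-864 + 0} = \frac{1}{-864} = - \frac{1}{864}$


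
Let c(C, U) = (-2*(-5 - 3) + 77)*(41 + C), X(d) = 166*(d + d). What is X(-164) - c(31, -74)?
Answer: -61144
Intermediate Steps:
X(d) = 332*d (X(d) = 166*(2*d) = 332*d)
c(C, U) = 3813 + 93*C (c(C, U) = (-2*(-8) + 77)*(41 + C) = (16 + 77)*(41 + C) = 93*(41 + C) = 3813 + 93*C)
X(-164) - c(31, -74) = 332*(-164) - (3813 + 93*31) = -54448 - (3813 + 2883) = -54448 - 1*6696 = -54448 - 6696 = -61144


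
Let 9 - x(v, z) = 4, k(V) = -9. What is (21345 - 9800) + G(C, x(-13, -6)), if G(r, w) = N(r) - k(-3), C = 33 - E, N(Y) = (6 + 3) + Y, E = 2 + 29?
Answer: 11565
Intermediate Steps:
x(v, z) = 5 (x(v, z) = 9 - 1*4 = 9 - 4 = 5)
E = 31
N(Y) = 9 + Y
C = 2 (C = 33 - 1*31 = 33 - 31 = 2)
G(r, w) = 18 + r (G(r, w) = (9 + r) - 1*(-9) = (9 + r) + 9 = 18 + r)
(21345 - 9800) + G(C, x(-13, -6)) = (21345 - 9800) + (18 + 2) = 11545 + 20 = 11565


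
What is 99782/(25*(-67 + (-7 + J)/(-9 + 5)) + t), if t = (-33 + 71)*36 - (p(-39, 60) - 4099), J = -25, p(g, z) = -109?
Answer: 99782/4101 ≈ 24.331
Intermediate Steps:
t = 5576 (t = (-33 + 71)*36 - (-109 - 4099) = 38*36 - 1*(-4208) = 1368 + 4208 = 5576)
99782/(25*(-67 + (-7 + J)/(-9 + 5)) + t) = 99782/(25*(-67 + (-7 - 25)/(-9 + 5)) + 5576) = 99782/(25*(-67 - 32/(-4)) + 5576) = 99782/(25*(-67 - 32*(-¼)) + 5576) = 99782/(25*(-67 + 8) + 5576) = 99782/(25*(-59) + 5576) = 99782/(-1475 + 5576) = 99782/4101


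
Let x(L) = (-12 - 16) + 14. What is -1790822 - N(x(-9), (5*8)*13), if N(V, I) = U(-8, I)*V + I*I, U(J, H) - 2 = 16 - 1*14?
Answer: -2061166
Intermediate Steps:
U(J, H) = 4 (U(J, H) = 2 + (16 - 1*14) = 2 + (16 - 14) = 2 + 2 = 4)
x(L) = -14 (x(L) = -28 + 14 = -14)
N(V, I) = I² + 4*V (N(V, I) = 4*V + I*I = 4*V + I² = I² + 4*V)
-1790822 - N(x(-9), (5*8)*13) = -1790822 - (((5*8)*13)² + 4*(-14)) = -1790822 - ((40*13)² - 56) = -1790822 - (520² - 56) = -1790822 - (270400 - 56) = -1790822 - 1*270344 = -1790822 - 270344 = -2061166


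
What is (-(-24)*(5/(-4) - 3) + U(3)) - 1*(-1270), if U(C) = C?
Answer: 1171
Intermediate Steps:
(-(-24)*(5/(-4) - 3) + U(3)) - 1*(-1270) = (-(-24)*(5/(-4) - 3) + 3) - 1*(-1270) = (-(-24)*(5*(-1/4) - 3) + 3) + 1270 = (-(-24)*(-5/4 - 3) + 3) + 1270 = (-(-24)*(-17)/4 + 3) + 1270 = (-12*17/2 + 3) + 1270 = (-102 + 3) + 1270 = -99 + 1270 = 1171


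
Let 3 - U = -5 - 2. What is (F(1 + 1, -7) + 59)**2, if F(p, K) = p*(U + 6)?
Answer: 8281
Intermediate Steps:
U = 10 (U = 3 - (-5 - 2) = 3 - 1*(-7) = 3 + 7 = 10)
F(p, K) = 16*p (F(p, K) = p*(10 + 6) = p*16 = 16*p)
(F(1 + 1, -7) + 59)**2 = (16*(1 + 1) + 59)**2 = (16*2 + 59)**2 = (32 + 59)**2 = 91**2 = 8281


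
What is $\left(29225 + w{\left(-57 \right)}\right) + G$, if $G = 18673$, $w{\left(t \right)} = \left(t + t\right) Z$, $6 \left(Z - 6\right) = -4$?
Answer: $47290$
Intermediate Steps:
$Z = \frac{16}{3}$ ($Z = 6 + \frac{1}{6} \left(-4\right) = 6 - \frac{2}{3} = \frac{16}{3} \approx 5.3333$)
$w{\left(t \right)} = \frac{32 t}{3}$ ($w{\left(t \right)} = \left(t + t\right) \frac{16}{3} = 2 t \frac{16}{3} = \frac{32 t}{3}$)
$\left(29225 + w{\left(-57 \right)}\right) + G = \left(29225 + \frac{32}{3} \left(-57\right)\right) + 18673 = \left(29225 - 608\right) + 18673 = 28617 + 18673 = 47290$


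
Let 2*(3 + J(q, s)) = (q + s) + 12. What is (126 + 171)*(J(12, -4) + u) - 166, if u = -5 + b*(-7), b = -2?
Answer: 4586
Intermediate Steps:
u = 9 (u = -5 - 2*(-7) = -5 + 14 = 9)
J(q, s) = 3 + q/2 + s/2 (J(q, s) = -3 + ((q + s) + 12)/2 = -3 + (12 + q + s)/2 = -3 + (6 + q/2 + s/2) = 3 + q/2 + s/2)
(126 + 171)*(J(12, -4) + u) - 166 = (126 + 171)*((3 + (1/2)*12 + (1/2)*(-4)) + 9) - 166 = 297*((3 + 6 - 2) + 9) - 166 = 297*(7 + 9) - 166 = 297*16 - 166 = 4752 - 166 = 4586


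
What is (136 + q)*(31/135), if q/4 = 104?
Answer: 5704/45 ≈ 126.76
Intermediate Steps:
q = 416 (q = 4*104 = 416)
(136 + q)*(31/135) = (136 + 416)*(31/135) = 552*(31*(1/135)) = 552*(31/135) = 5704/45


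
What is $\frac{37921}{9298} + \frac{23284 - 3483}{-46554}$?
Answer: $\frac{395316134}{108214773} \approx 3.6531$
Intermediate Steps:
$\frac{37921}{9298} + \frac{23284 - 3483}{-46554} = 37921 \cdot \frac{1}{9298} + \left(23284 - 3483\right) \left(- \frac{1}{46554}\right) = \frac{37921}{9298} + 19801 \left(- \frac{1}{46554}\right) = \frac{37921}{9298} - \frac{19801}{46554} = \frac{395316134}{108214773}$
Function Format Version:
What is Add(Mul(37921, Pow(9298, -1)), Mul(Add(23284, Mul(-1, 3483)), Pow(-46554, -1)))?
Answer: Rational(395316134, 108214773) ≈ 3.6531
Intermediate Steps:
Add(Mul(37921, Pow(9298, -1)), Mul(Add(23284, Mul(-1, 3483)), Pow(-46554, -1))) = Add(Mul(37921, Rational(1, 9298)), Mul(Add(23284, -3483), Rational(-1, 46554))) = Add(Rational(37921, 9298), Mul(19801, Rational(-1, 46554))) = Add(Rational(37921, 9298), Rational(-19801, 46554)) = Rational(395316134, 108214773)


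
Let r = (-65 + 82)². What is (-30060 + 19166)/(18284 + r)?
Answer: -10894/18573 ≈ -0.58655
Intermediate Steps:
r = 289 (r = 17² = 289)
(-30060 + 19166)/(18284 + r) = (-30060 + 19166)/(18284 + 289) = -10894/18573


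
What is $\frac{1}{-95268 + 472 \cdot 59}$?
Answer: $- \frac{1}{67420} \approx -1.4832 \cdot 10^{-5}$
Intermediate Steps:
$\frac{1}{-95268 + 472 \cdot 59} = \frac{1}{-95268 + 27848} = \frac{1}{-67420} = - \frac{1}{67420}$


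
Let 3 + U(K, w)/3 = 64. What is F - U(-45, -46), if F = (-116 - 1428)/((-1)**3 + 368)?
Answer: -68705/367 ≈ -187.21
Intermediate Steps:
U(K, w) = 183 (U(K, w) = -9 + 3*64 = -9 + 192 = 183)
F = -1544/367 (F = -1544/(-1 + 368) = -1544/367 ≈ -4.2071)
F - U(-45, -46) = -1544/367 - 1*183 = -1544/367 - 183 = -68705/367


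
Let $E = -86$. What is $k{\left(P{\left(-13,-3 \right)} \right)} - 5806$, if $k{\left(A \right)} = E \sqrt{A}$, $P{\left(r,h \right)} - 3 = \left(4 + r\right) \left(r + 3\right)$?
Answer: $-5806 - 86 \sqrt{93} \approx -6635.4$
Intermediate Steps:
$P{\left(r,h \right)} = 3 + \left(3 + r\right) \left(4 + r\right)$ ($P{\left(r,h \right)} = 3 + \left(4 + r\right) \left(r + 3\right) = 3 + \left(4 + r\right) \left(3 + r\right) = 3 + \left(3 + r\right) \left(4 + r\right)$)
$k{\left(A \right)} = - 86 \sqrt{A}$
$k{\left(P{\left(-13,-3 \right)} \right)} - 5806 = - 86 \sqrt{15 + \left(-13\right)^{2} + 7 \left(-13\right)} - 5806 = - 86 \sqrt{15 + 169 - 91} - 5806 = - 86 \sqrt{93} - 5806 = -5806 - 86 \sqrt{93}$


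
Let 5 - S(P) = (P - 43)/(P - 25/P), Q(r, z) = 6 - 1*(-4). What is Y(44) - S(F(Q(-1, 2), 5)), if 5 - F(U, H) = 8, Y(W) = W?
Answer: 243/8 ≈ 30.375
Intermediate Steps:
Q(r, z) = 10 (Q(r, z) = 6 + 4 = 10)
F(U, H) = -3 (F(U, H) = 5 - 1*8 = 5 - 8 = -3)
S(P) = 5 - (-43 + P)/(P - 25/P) (S(P) = 5 - (P - 43)/(P - 25/P) = 5 - (-43 + P)/(P - 25/P))
Y(44) - S(F(Q(-1, 2), 5)) = 44 - (-125 + 4*(-3)² + 43*(-3))/(-25 + (-3)²) = 44 - (-125 + 4*9 - 129)/(-25 + 9) = 44 - (-125 + 36 - 129)/(-16) = 44 - (-1)*(-218)/16 = 44 - 1*109/8 = 44 - 109/8 = 243/8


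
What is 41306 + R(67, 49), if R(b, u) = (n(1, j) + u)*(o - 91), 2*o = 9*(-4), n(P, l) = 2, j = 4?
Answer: 35747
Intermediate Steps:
o = -18 (o = (9*(-4))/2 = (½)*(-36) = -18)
R(b, u) = -218 - 109*u (R(b, u) = (2 + u)*(-18 - 91) = (2 + u)*(-109) = -218 - 109*u)
41306 + R(67, 49) = 41306 + (-218 - 109*49) = 41306 + (-218 - 5341) = 41306 - 5559 = 35747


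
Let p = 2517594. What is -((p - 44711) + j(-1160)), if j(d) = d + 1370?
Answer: -2473093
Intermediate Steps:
j(d) = 1370 + d
-((p - 44711) + j(-1160)) = -((2517594 - 44711) + (1370 - 1160)) = -(2472883 + 210) = -1*2473093 = -2473093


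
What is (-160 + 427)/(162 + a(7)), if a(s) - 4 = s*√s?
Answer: 14774/9071 - 623*√7/9071 ≈ 1.4470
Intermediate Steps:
a(s) = 4 + s^(3/2) (a(s) = 4 + s*√s = 4 + s^(3/2))
(-160 + 427)/(162 + a(7)) = (-160 + 427)/(162 + (4 + 7^(3/2))) = 267/(162 + (4 + 7*√7)) = 267/(166 + 7*√7)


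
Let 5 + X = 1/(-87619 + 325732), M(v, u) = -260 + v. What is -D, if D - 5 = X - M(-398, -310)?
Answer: -156678355/238113 ≈ -658.00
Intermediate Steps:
X = -1190564/238113 (X = -5 + 1/(-87619 + 325732) = -5 + 1/238113 = -1190564/238113 ≈ -5.0000)
D = 156678355/238113 (D = 5 + (-1190564/238113 - (-260 - 398)) = 5 + (-1190564/238113 - 1*(-658)) = 5 + (-1190564/238113 + 658) = 5 + 155487790/238113 = 156678355/238113 ≈ 658.00)
-D = -1*156678355/238113 = -156678355/238113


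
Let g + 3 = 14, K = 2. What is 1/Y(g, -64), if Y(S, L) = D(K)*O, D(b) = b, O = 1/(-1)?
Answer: -½ ≈ -0.50000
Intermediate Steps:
O = -1
g = 11 (g = -3 + 14 = 11)
Y(S, L) = -2 (Y(S, L) = 2*(-1) = -2)
1/Y(g, -64) = 1/(-2) = -½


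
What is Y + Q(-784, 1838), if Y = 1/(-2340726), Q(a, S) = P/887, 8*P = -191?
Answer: -223542881/8304895848 ≈ -0.026917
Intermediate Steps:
P = -191/8 (P = (⅛)*(-191) = -191/8 ≈ -23.875)
Q(a, S) = -191/7096 (Q(a, S) = -191/8/887 = -191/8*1/887 = -191/7096)
Y = -1/2340726 ≈ -4.2722e-7
Y + Q(-784, 1838) = -1/2340726 - 191/7096 = -223542881/8304895848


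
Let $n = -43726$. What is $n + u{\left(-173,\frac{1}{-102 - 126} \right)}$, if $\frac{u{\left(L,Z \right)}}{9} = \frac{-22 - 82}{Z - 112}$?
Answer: $- \frac{1116417454}{25537} \approx -43718.0$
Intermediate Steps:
$u{\left(L,Z \right)} = - \frac{936}{-112 + Z}$ ($u{\left(L,Z \right)} = 9 \frac{-22 - 82}{Z - 112} = 9 \left(- \frac{104}{-112 + Z}\right) = - \frac{936}{-112 + Z}$)
$n + u{\left(-173,\frac{1}{-102 - 126} \right)} = -43726 - \frac{936}{-112 + \frac{1}{-102 - 126}} = -43726 - \frac{936}{-112 + \frac{1}{-228}} = -43726 - \frac{936}{-112 - \frac{1}{228}} = -43726 - \frac{936}{- \frac{25537}{228}} = -43726 - - \frac{213408}{25537} = -43726 + \frac{213408}{25537} = - \frac{1116417454}{25537}$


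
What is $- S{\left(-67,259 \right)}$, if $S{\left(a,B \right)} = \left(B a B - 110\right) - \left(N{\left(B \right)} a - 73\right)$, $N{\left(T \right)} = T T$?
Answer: $37$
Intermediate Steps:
$N{\left(T \right)} = T^{2}$
$S{\left(a,B \right)} = -37$ ($S{\left(a,B \right)} = \left(B a B - 110\right) - \left(B^{2} a - 73\right) = \left(a B^{2} - 110\right) - \left(a B^{2} - 73\right) = \left(-110 + a B^{2}\right) - \left(-73 + a B^{2}\right) = -37$)
$- S{\left(-67,259 \right)} = \left(-1\right) \left(-37\right) = 37$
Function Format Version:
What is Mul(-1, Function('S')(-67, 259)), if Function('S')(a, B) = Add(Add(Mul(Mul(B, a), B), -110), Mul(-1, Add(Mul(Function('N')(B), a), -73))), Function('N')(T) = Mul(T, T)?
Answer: 37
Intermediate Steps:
Function('N')(T) = Pow(T, 2)
Function('S')(a, B) = -37 (Function('S')(a, B) = Add(Add(Mul(Mul(B, a), B), -110), Mul(-1, Add(Mul(Pow(B, 2), a), -73))) = Add(Add(Mul(a, Pow(B, 2)), -110), Mul(-1, Add(Mul(a, Pow(B, 2)), -73))) = Add(Add(-110, Mul(a, Pow(B, 2))), Mul(-1, Add(-73, Mul(a, Pow(B, 2))))) = Add(Add(-110, Mul(a, Pow(B, 2))), Add(73, Mul(-1, a, Pow(B, 2)))) = -37)
Mul(-1, Function('S')(-67, 259)) = Mul(-1, -37) = 37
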